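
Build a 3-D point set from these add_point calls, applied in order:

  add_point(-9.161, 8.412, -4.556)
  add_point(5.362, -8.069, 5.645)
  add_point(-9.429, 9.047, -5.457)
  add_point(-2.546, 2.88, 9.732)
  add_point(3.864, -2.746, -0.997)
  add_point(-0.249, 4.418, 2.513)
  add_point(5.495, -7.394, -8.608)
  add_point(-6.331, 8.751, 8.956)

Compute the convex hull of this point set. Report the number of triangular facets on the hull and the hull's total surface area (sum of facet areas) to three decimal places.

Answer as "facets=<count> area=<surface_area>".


8 of the 8 inputs are extreme points: [0, 1, 2, 3, 4, 5, 6, 7].

Facet areas (half cross-product norm):
  f1: (p5, p6, p2) → 111.5456
  f2: (p5, p1, p3) → 52.3167
  f3: (p0, p6, p2) → 11.3210
  f4: (p0, p1, p6) → 154.5535
  f5: (p0, p1, p3) → 114.5513
  f6: (p7, p5, p2) → 62.9668
  f7: (p7, p5, p3) → 27.0023
  f8: (p7, p0, p2) → 4.5734
  f9: (p7, p0, p3) → 47.5684
  f10: (p4, p1, p6) → 37.3938
  f11: (p4, p5, p6) → 23.2895
  f12: (p4, p5, p1) → 37.3401
Σ area = 684.422

Check V−E+F: 8 − 18 + 12 = 2.

facets=12 area=684.422


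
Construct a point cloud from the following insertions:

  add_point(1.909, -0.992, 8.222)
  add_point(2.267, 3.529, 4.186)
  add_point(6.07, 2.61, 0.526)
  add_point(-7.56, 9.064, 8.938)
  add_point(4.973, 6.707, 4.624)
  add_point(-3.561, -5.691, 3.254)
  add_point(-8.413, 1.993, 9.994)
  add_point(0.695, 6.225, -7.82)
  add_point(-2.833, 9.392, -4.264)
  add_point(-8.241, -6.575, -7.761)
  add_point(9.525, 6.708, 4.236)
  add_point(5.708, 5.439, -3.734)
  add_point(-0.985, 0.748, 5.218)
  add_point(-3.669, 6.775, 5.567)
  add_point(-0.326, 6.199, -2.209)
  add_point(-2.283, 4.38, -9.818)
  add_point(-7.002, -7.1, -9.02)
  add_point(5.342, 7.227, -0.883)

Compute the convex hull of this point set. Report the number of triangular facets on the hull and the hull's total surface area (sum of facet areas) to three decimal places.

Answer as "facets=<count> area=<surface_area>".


13 of the 18 inputs are extreme points: [0, 2, 3, 5, 6, 7, 8, 9, 10, 11, 15, 16, 17].

Per-facet area ½‖(b−a)×(c−a)‖:
  f1: (p3, p8, p10) → 103.3066
  f2: (p0, p3, p6) → 38.8565
  f3: (p0, p3, p10) → 79.7986
  f4: (p9, p3, p8) → 120.5022
  f5: (p9, p3, p6) → 67.8453
  f6: (p2, p0, p10) → 30.8369
  f7: (p17, p8, p10) → 14.8134
  f8: (p17, p7, p8) → 24.2529
  f9: (p15, p7, p8) → 11.8878
  f10: (p15, p9, p16) → 11.4525
  f11: (p15, p9, p8) → 42.9305
  f12: (p5, p2, p16) → 83.1939
  f13: (p5, p2, p0) → 41.4194
  f14: (p5, p9, p16) → 10.2008
  f15: (p5, p0, p6) → 44.6178
  f16: (p5, p9, p6) → 61.3061
  f17: (p11, p2, p16) → 47.5460
  f18: (p11, p15, p16) → 58.6340
  f19: (p11, p15, p7) → 7.4486
  f20: (p11, p2, p10) → 16.4849
  f21: (p11, p17, p10) → 9.4420
  f22: (p11, p17, p7) → 10.1938
Σ area = 936.971

Check V−E+F: 13 − 33 + 22 = 2.

facets=22 area=936.971


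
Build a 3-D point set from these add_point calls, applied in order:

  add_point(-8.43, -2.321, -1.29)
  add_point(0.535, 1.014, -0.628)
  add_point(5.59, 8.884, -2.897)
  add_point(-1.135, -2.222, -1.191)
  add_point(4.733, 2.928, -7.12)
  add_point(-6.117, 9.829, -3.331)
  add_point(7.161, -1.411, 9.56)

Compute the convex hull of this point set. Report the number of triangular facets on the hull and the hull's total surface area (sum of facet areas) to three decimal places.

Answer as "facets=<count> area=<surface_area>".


Extreme-point indices: [0, 2, 3, 4, 5, 6] — 6 of 7 on the boundary.

Per-facet area ½‖(b−a)×(c−a)‖:
  f1: (p5, p6, p0) → 118.5350
  f2: (p4, p5, p0) → 80.0552
  f3: (p2, p5, p6) → 93.9319
  f4: (p2, p4, p6) → 59.5672
  f5: (p2, p4, p5) → 43.0877
  f6: (p3, p6, p0) → 38.8903
  f7: (p3, p4, p0) → 28.6822
  f8: (p3, p4, p6) → 66.4604
Σ area = 529.210

Euler: V−E+F = 6−12+8 = 2.

facets=8 area=529.210


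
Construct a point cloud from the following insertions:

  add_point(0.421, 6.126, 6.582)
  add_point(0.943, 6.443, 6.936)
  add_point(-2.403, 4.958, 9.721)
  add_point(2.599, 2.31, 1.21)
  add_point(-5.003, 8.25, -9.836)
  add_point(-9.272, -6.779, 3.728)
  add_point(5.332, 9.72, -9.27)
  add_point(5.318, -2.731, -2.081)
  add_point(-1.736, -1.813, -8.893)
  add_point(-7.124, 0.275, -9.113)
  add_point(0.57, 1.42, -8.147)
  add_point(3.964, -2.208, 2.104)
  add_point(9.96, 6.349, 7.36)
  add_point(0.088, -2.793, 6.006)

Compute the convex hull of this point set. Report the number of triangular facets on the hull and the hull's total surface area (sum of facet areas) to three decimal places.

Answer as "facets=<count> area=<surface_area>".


Points on the hull: [1, 2, 4, 5, 6, 7, 8, 9, 11, 12, 13] (11 of 14).

Facet areas (half cross-product norm):
  f1: (p2, p4, p5) → 140.5887
  f2: (p1, p2, p12) → 14.9320
  f3: (p1, p2, p4) → 38.4007
  f4: (p13, p7, p5) → 47.7864
  f5: (p13, p2, p5) → 45.9531
  f6: (p13, p2, p12) → 54.8022
  f7: (p8, p7, p5) → 74.0884
  f8: (p6, p7, p12) → 97.3058
  f9: (p6, p1, p12) → 75.4965
  f10: (p6, p1, p4) → 87.0371
  f11: (p6, p8, p4) → 54.6597
  f12: (p6, p8, p7) → 64.0613
  f13: (p11, p7, p12) → 24.2246
  f14: (p11, p13, p12) → 32.1131
  f15: (p11, p13, p7) → 6.0773
  f16: (p9, p4, p5) → 50.3313
  f17: (p9, p8, p5) → 42.7087
  f18: (p9, p8, p4) → 23.7994
Σ area = 974.366

Euler characteristic 11−27+18 = 2 ✓

facets=18 area=974.366


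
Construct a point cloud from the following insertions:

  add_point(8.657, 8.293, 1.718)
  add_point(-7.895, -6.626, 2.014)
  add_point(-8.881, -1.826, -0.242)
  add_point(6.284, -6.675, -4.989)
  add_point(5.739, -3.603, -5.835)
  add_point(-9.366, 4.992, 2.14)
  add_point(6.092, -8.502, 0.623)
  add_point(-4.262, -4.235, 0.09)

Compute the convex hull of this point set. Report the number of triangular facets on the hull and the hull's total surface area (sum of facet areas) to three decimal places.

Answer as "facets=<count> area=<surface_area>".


Points on the hull: [0, 1, 2, 3, 4, 5, 6] (7 of 8).

Area of each hull facet:
  f1: (p4, p0, p5) → 124.1925
  f2: (p2, p4, p5) → 54.6472
  f3: (p1, p0, p5) → 107.1597
  f4: (p1, p6, p0) → 120.7042
  f5: (p1, p2, p5) → 13.6950
  f6: (p3, p2, p4) → 25.0893
  f7: (p3, p1, p2) → 42.6483
  f8: (p3, p1, p6) → 41.7193
  f9: (p3, p6, p0) → 48.6834
  f10: (p3, p4, p0) → 18.3577
Σ area = 596.897

Euler: V−E+F = 7−15+10 = 2.

facets=10 area=596.897


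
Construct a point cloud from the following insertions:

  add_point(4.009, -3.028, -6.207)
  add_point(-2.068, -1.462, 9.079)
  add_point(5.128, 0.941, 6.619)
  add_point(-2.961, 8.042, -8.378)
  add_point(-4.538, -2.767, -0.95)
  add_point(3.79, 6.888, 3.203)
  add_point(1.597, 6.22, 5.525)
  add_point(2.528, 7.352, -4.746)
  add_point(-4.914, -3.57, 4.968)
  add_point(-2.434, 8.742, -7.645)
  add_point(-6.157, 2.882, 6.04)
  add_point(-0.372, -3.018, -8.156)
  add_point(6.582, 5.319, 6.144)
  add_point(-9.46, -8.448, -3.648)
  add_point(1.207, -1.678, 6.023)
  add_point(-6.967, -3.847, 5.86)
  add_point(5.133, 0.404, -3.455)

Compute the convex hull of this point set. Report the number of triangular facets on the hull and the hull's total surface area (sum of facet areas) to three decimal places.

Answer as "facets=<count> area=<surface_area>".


facets=26 area=782.705

15 of the 17 inputs are extreme points: [0, 1, 2, 3, 5, 6, 7, 9, 10, 11, 12, 13, 14, 15, 16].

Area of each hull facet:
  f1: (p11, p0, p13) → 22.8292
  f2: (p2, p1, p12) → 14.8096
  f3: (p15, p1, p13) → 21.3525
  f4: (p15, p10, p13) → 32.4459
  f5: (p15, p10, p1) → 18.8204
  f6: (p5, p7, p12) → 10.7869
  f7: (p5, p7, p9) → 18.5404
  f8: (p6, p1, p12) → 23.0875
  f9: (p6, p10, p1) → 27.2114
  f10: (p6, p5, p12) → 7.0396
  f11: (p6, p10, p9) → 58.6657
  f12: (p6, p5, p9) → 19.6132
  f13: (p3, p11, p0) → 26.5821
  f14: (p3, p7, p9) → 2.8032
  f15: (p3, p7, p0) → 34.6724
  f16: (p3, p11, p13) → 62.6122
  f17: (p3, p10, p13) → 114.0829
  f18: (p3, p10, p9) → 8.5377
  f19: (p16, p7, p12) → 39.9782
  f20: (p16, p7, p0) → 14.7303
  f21: (p16, p2, p12) → 23.3605
  f22: (p16, p2, p0) → 17.4948
  f23: (p14, p1, p13) → 35.6222
  f24: (p14, p2, p1) → 9.2871
  f25: (p14, p0, p13) → 87.7513
  f26: (p14, p2, p0) → 29.9881
Σ area = 782.705

Euler: V−E+F = 15−39+26 = 2.


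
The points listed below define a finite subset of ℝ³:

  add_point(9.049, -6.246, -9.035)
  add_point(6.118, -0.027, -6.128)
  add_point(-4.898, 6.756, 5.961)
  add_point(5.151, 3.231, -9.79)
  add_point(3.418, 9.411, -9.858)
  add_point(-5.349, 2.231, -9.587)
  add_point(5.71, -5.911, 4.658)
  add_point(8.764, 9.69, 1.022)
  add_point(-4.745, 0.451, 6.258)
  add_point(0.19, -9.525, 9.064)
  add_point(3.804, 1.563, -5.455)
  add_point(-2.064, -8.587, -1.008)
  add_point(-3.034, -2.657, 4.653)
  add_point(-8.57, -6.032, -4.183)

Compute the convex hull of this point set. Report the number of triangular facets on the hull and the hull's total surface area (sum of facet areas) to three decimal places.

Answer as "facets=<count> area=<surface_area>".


facets=18 area=1135.463

Points on the hull: [0, 2, 3, 4, 5, 6, 7, 8, 9, 11, 13] (11 of 14).

Facet areas (half cross-product norm):
  f1: (p4, p7, p0) → 99.5013
  f2: (p11, p0, p13) → 49.3245
  f3: (p11, p9, p13) → 31.3258
  f4: (p11, p9, p0) → 65.9736
  f5: (p2, p9, p7) → 128.4363
  f6: (p2, p4, p7) → 89.2904
  f7: (p6, p7, p0) → 111.6460
  f8: (p6, p9, p0) → 40.3003
  f9: (p6, p9, p7) → 46.8292
  f10: (p5, p0, p13) → 85.7782
  f11: (p5, p2, p13) → 81.0281
  f12: (p5, p2, p4) → 90.3859
  f13: (p8, p9, p13) → 73.4082
  f14: (p8, p2, p13) → 36.1300
  f15: (p8, p2, p9) → 16.5342
  f16: (p3, p4, p0) → 4.3597
  f17: (p3, p5, p0) → 51.8900
  f18: (p3, p5, p4) → 33.3210
Σ area = 1135.463

Euler: V−E+F = 11−27+18 = 2.


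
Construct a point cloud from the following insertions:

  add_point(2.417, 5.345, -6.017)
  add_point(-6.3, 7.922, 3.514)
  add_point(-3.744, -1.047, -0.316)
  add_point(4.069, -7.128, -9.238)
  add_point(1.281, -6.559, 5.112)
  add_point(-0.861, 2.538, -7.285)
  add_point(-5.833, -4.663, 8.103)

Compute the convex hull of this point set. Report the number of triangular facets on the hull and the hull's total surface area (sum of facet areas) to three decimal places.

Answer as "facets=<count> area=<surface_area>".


facets=10 area=531.184

Hull vertices (7/7): indices [0, 1, 2, 3, 4, 5, 6].

Area of each hull facet:
  f1: (p4, p6, p1) → 52.8307
  f2: (p4, p0, p1) → 98.7601
  f3: (p4, p6, p3) → 48.5813
  f4: (p4, p0, p3) → 90.4785
  f5: (p5, p0, p1) → 29.2574
  f6: (p5, p0, p3) → 23.8663
  f7: (p2, p6, p3) → 52.1169
  f8: (p2, p5, p3) → 45.9053
  f9: (p2, p6, p1) → 47.3039
  f10: (p2, p5, p1) → 42.0837
Σ area = 531.184

Euler: V−E+F = 7−15+10 = 2.


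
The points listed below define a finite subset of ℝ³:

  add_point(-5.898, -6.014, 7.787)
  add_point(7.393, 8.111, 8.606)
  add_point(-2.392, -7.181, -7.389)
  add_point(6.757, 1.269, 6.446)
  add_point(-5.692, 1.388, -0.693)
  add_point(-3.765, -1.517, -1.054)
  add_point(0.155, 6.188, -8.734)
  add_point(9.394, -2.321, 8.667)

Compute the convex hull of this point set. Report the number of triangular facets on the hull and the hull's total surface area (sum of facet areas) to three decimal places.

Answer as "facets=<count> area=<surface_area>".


facets=8 area=757.100

6 of the 8 inputs are extreme points: [0, 1, 2, 4, 6, 7].

Per-facet area ½‖(b−a)×(c−a)‖:
  f1: (p1, p7, p0) → 83.5913
  f2: (p6, p1, p7) → 100.2928
  f3: (p2, p7, p0) → 121.7311
  f4: (p2, p6, p7) → 135.3003
  f5: (p4, p1, p0) → 97.0720
  f6: (p4, p6, p1) → 94.5530
  f7: (p4, p2, p0) → 63.9017
  f8: (p4, p2, p6) → 60.6580
Σ area = 757.100

Check V−E+F: 6 − 12 + 8 = 2.


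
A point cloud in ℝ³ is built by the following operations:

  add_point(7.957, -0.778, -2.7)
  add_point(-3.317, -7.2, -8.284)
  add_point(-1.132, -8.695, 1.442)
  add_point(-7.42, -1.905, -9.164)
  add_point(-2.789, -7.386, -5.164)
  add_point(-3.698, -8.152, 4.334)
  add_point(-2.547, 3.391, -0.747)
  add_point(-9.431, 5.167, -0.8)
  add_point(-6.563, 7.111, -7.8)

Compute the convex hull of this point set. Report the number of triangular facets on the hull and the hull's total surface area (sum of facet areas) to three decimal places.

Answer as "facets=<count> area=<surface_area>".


Extreme-point indices: [0, 1, 2, 3, 5, 6, 7, 8] — 8 of 9 on the boundary.

Triangle areas on the boundary:
  f1: (p3, p5, p7) → 79.6915
  f2: (p8, p3, p7) → 35.3848
  f3: (p6, p5, p7) → 44.5582
  f4: (p6, p5, p0) → 71.4373
  f5: (p6, p8, p7) → 26.5995
  f6: (p6, p8, p0) → 46.2481
  f7: (p1, p3, p5) → 42.1392
  f8: (p1, p8, p0) → 99.5584
  f9: (p1, p8, p3) → 22.2371
  f10: (p2, p5, p0) → 19.4615
  f11: (p2, p1, p0) → 62.1778
  f12: (p2, p1, p5) → 16.4123
Σ area = 565.906

Euler: V−E+F = 8−18+12 = 2.

facets=12 area=565.906


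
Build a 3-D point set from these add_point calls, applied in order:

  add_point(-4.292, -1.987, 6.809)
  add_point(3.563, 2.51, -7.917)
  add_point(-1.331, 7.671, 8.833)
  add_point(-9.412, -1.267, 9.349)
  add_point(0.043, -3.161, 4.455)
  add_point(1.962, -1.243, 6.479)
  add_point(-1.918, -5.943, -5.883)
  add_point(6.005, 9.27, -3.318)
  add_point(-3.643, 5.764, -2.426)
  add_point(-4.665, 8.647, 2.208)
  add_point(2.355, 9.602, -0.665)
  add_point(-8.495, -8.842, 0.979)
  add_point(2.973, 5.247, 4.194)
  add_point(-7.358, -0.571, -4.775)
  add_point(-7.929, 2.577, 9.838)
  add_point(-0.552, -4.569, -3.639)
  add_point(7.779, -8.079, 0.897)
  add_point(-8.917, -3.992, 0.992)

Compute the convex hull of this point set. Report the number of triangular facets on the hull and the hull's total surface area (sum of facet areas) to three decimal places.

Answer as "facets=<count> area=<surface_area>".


facets=26 area=952.631

Hull vertices (15/18): indices [1, 2, 3, 5, 6, 7, 8, 9, 10, 11, 12, 13, 14, 16, 17].

Area of each hull facet:
  f1: (p11, p16, p3) → 92.1311
  f2: (p7, p1, p16) → 60.5893
  f3: (p7, p2, p10) → 13.7511
  f4: (p6, p11, p16) → 59.4831
  f5: (p6, p1, p16) → 60.8617
  f6: (p6, p13, p11) → 35.7769
  f7: (p6, p13, p1) → 39.1348
  f8: (p5, p16, p3) → 46.4951
  f9: (p5, p2, p16) → 22.4517
  f10: (p17, p11, p3) → 20.3340
  f11: (p17, p13, p3) → 22.9221
  f12: (p17, p13, p11) → 14.7624
  f13: (p9, p13, p3) → 72.9289
  f14: (p9, p2, p10) → 28.5428
  f15: (p9, p7, p10) → 5.2965
  f16: (p12, p2, p16) → 35.5389
  f17: (p12, p7, p16) → 65.3887
  f18: (p12, p7, p2) → 23.9871
  f19: (p14, p9, p3) → 17.4816
  f20: (p14, p9, p2) → 30.9725
  f21: (p14, p5, p3) → 23.0588
  f22: (p14, p5, p2) → 39.6925
  f23: (p8, p9, p13) → 17.2493
  f24: (p8, p9, p7) → 28.5402
  f25: (p8, p13, p1) → 36.9583
  f26: (p8, p7, p1) → 38.3010
Σ area = 952.631

Check V−E+F: 15 − 39 + 26 = 2.


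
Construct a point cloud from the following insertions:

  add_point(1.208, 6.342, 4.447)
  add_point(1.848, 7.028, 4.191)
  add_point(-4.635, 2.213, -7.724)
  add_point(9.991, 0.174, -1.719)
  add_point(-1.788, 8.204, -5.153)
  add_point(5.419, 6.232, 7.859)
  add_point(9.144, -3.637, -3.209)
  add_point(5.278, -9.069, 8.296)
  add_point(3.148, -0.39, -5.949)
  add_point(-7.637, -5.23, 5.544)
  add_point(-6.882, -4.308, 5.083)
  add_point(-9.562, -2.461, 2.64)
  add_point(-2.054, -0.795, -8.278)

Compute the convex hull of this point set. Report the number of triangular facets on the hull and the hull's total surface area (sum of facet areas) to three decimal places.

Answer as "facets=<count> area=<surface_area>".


Points on the hull: [0, 1, 2, 3, 4, 5, 6, 7, 8, 9, 11, 12] (12 of 13).

Facet areas (half cross-product norm):
  f1: (p5, p4, p3) → 82.5615
  f2: (p2, p4, p11) → 43.3974
  f3: (p2, p12, p11) → 24.6968
  f4: (p2, p12, p4) → 12.8862
  f5: (p1, p5, p4) → 10.1574
  f6: (p8, p6, p3) → 15.2695
  f7: (p8, p6, p12) → 10.5892
  f8: (p8, p4, p3) → 37.9994
  f9: (p8, p12, p4) → 26.5221
  f10: (p9, p5, p11) → 39.0012
  f11: (p9, p12, p11) → 27.6328
  f12: (p7, p5, p3) → 82.5761
  f13: (p7, p6, p3) → 27.5715
  f14: (p7, p9, p5) → 101.1631
  f15: (p7, p6, p12) → 82.4854
  f16: (p7, p9, p12) → 106.5980
  f17: (p0, p4, p11) → 69.7800
  f18: (p0, p1, p4) → 4.8894
  f19: (p0, p5, p11) → 28.4013
  f20: (p0, p1, p5) → 2.4871
Σ area = 836.665

Check V−E+F: 12 − 30 + 20 = 2.

facets=20 area=836.665


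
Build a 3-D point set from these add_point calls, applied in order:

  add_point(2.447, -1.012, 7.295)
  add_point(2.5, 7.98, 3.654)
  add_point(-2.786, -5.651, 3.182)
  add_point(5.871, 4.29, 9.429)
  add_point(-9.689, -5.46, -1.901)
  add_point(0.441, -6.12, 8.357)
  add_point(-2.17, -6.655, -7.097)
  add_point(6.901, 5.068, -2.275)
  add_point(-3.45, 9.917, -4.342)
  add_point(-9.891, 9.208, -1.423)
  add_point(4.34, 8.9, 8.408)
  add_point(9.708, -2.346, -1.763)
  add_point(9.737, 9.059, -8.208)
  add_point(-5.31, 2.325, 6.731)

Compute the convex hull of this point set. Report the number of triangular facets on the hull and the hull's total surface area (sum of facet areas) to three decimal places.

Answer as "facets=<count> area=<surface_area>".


facets=16 area=1128.361

Points on the hull: [3, 4, 5, 6, 8, 9, 10, 11, 12, 13] (10 of 14).

Facet areas (half cross-product norm):
  f1: (p8, p6, p9) → 59.8270
  f2: (p8, p6, p12) → 114.0952
  f3: (p4, p6, p9) → 66.7811
  f4: (p4, p5, p6) → 65.4526
  f5: (p13, p5, p3) → 54.4510
  f6: (p13, p4, p9) → 69.7272
  f7: (p13, p4, p5) → 62.8716
  f8: (p11, p3, p12) → 88.8374
  f9: (p11, p5, p3) → 74.0774
  f10: (p11, p6, p12) → 89.5168
  f11: (p11, p5, p6) → 90.6403
  f12: (p10, p3, p12) → 43.1038
  f13: (p10, p8, p12) → 99.4606
  f14: (p10, p8, p9) → 52.8645
  f15: (p10, p13, p9) → 68.2036
  f16: (p10, p13, p3) → 28.4505
Σ area = 1128.361

Check V−E+F: 10 − 24 + 16 = 2.


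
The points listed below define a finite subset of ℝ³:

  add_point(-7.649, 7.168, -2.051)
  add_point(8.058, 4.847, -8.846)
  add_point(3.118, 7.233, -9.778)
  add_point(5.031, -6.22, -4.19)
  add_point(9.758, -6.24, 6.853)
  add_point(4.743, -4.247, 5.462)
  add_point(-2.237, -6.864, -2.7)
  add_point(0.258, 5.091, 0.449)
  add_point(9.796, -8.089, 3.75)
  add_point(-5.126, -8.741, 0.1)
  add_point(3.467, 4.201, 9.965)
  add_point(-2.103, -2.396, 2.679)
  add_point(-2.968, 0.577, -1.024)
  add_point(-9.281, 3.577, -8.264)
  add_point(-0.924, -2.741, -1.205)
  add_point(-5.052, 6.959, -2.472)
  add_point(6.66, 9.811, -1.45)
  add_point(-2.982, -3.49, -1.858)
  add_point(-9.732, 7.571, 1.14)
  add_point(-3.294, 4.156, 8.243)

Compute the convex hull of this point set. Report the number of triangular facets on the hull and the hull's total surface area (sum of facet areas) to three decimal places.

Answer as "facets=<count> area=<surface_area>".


Points on the hull: [0, 1, 2, 3, 4, 6, 8, 9, 10, 13, 16, 18, 19] (13 of 20).

Facet areas (half cross-product norm):
  f1: (p2, p16, p18) → 75.9019
  f2: (p10, p16, p18) → 99.1206
  f3: (p1, p2, p16) → 24.3761
  f4: (p13, p9, p18) → 77.8323
  f5: (p13, p1, p2) → 25.6534
  f6: (p4, p10, p16) → 82.4770
  f7: (p4, p1, p8) → 31.8799
  f8: (p4, p1, p16) → 81.8824
  f9: (p4, p9, p8) → 27.1191
  f10: (p19, p9, p18) → 77.1129
  f11: (p19, p10, p18) → 22.0757
  f12: (p19, p4, p9) → 113.3650
  f13: (p19, p4, p10) → 39.8666
  f14: (p0, p2, p18) → 9.5467
  f15: (p0, p13, p18) → 10.9066
  f16: (p0, p13, p2) → 46.3692
  f17: (p3, p13, p1) → 101.9777
  f18: (p3, p9, p8) → 53.2062
  f19: (p3, p1, p8) → 54.3456
  f20: (p6, p13, p9) → 29.6517
  f21: (p6, p3, p9) → 9.9657
  f22: (p6, p3, p13) → 47.9722
Σ area = 1142.604

Euler characteristic 13−33+22 = 2 ✓

facets=22 area=1142.604


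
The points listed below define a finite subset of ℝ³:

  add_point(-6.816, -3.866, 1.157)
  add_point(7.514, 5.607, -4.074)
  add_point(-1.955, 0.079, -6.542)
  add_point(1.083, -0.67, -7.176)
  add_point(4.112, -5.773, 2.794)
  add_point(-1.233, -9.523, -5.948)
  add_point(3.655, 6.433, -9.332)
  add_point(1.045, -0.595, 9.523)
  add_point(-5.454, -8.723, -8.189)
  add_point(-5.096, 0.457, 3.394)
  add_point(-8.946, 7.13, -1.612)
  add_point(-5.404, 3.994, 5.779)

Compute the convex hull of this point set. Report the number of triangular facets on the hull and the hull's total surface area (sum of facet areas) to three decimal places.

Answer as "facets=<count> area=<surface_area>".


facets=14 area=802.933

Hull vertices (9/12): indices [0, 1, 4, 5, 6, 7, 8, 10, 11].

Area of each hull facet:
  f1: (p6, p1, p10) → 48.4395
  f2: (p6, p5, p1) → 55.6432
  f3: (p11, p1, p10) → 69.8118
  f4: (p11, p7, p1) → 68.7635
  f5: (p4, p5, p1) → 74.8514
  f6: (p4, p7, p1) → 61.9204
  f7: (p8, p6, p10) → 118.2613
  f8: (p8, p6, p5) → 41.2533
  f9: (p0, p11, p7) → 40.1054
  f10: (p0, p8, p5) → 25.1016
  f11: (p0, p11, p10) → 39.8292
  f12: (p0, p8, p10) → 59.3478
  f13: (p0, p4, p5) → 51.6483
  f14: (p0, p4, p7) → 47.9561
Σ area = 802.933

Check V−E+F: 9 − 21 + 14 = 2.


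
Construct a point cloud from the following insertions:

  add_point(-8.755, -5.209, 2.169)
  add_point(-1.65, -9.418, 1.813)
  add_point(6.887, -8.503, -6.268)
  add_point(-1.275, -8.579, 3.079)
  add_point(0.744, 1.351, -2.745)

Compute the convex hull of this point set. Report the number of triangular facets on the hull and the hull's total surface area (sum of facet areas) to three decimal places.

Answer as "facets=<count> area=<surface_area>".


Extreme-point indices: [0, 1, 2, 3, 4] — 5 of 5 on the boundary.

Triangle areas on the boundary:
  f1: (p4, p2, p0) → 75.9232
  f2: (p3, p4, p0) → 46.7638
  f3: (p3, p4, p2) → 63.0445
  f4: (p1, p2, p0) → 38.5244
  f5: (p1, p3, p0) → 6.4318
  f6: (p1, p3, p2) → 8.6749
Σ area = 239.363

Check V−E+F: 5 − 9 + 6 = 2.

facets=6 area=239.363


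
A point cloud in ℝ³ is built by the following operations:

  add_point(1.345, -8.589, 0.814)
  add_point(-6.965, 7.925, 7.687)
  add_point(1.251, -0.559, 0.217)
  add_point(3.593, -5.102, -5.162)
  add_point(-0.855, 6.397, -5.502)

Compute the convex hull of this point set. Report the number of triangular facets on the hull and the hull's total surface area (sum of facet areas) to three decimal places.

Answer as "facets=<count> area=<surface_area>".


facets=6 area=326.951

Extreme-point indices: [0, 1, 2, 3, 4] — 5 of 5 on the boundary.

Facet areas (half cross-product norm):
  f1: (p4, p0, p1) → 117.6055
  f2: (p4, p0, p3) → 41.8899
  f3: (p2, p0, p1) → 46.1272
  f4: (p2, p0, p3) → 24.7424
  f5: (p2, p4, p1) → 62.3966
  f6: (p2, p4, p3) → 34.1894
Σ area = 326.951

Euler characteristic 5−9+6 = 2 ✓


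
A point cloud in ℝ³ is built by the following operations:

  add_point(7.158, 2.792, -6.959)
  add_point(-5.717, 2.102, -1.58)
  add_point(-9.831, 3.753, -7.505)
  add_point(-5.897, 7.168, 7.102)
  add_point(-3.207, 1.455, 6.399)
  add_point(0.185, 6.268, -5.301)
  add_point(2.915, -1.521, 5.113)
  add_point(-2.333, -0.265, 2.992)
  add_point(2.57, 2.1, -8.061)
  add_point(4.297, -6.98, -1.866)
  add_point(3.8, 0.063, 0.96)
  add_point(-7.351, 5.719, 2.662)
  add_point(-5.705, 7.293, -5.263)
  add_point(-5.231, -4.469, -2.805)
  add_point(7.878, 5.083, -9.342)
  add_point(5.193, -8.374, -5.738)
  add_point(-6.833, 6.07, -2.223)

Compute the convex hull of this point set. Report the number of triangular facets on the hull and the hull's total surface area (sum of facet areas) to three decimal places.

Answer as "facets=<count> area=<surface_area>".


facets=18 area=751.393

Extreme-point indices: [0, 2, 3, 4, 6, 9, 11, 12, 13, 14, 15] — 11 of 17 on the boundary.

Facet areas (half cross-product norm):
  f1: (p15, p14, p2) → 121.4162
  f2: (p13, p15, p2) → 50.7372
  f3: (p12, p14, p2) → 37.4091
  f4: (p12, p3, p2) → 33.8658
  f5: (p12, p3, p14) → 84.7428
  f6: (p11, p3, p2) → 3.5637
  f7: (p11, p13, p2) → 51.7621
  f8: (p11, p13, p3) → 22.4364
  f9: (p6, p3, p14) → 104.0677
  f10: (p9, p13, p15) → 20.4159
  f11: (p9, p6, p13) → 43.2014
  f12: (p4, p13, p3) → 30.7650
  f13: (p4, p6, p3) → 13.7448
  f14: (p4, p6, p13) → 37.5982
  f15: (p0, p6, p14) → 9.3248
  f16: (p0, p9, p6) → 50.5756
  f17: (p0, p15, p14) → 12.1856
  f18: (p0, p9, p15) → 23.5805
Σ area = 751.393

Euler: V−E+F = 11−27+18 = 2.


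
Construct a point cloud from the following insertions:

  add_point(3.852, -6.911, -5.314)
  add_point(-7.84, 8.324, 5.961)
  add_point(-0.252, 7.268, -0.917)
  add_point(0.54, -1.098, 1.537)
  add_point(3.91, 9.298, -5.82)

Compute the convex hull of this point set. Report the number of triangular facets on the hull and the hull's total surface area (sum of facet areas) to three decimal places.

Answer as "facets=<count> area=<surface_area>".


facets=6 area=313.982

5 of the 5 inputs are extreme points: [0, 1, 2, 3, 4].

Facet areas (half cross-product norm):
  f1: (p0, p4, p1) → 134.6817
  f2: (p2, p4, p1) → 14.4214
  f3: (p3, p0, p1) → 30.1781
  f4: (p3, p2, p1) → 45.0544
  f5: (p3, p0, p4) → 63.0743
  f6: (p3, p2, p4) → 26.5721
Σ area = 313.982

Euler: V−E+F = 5−9+6 = 2.


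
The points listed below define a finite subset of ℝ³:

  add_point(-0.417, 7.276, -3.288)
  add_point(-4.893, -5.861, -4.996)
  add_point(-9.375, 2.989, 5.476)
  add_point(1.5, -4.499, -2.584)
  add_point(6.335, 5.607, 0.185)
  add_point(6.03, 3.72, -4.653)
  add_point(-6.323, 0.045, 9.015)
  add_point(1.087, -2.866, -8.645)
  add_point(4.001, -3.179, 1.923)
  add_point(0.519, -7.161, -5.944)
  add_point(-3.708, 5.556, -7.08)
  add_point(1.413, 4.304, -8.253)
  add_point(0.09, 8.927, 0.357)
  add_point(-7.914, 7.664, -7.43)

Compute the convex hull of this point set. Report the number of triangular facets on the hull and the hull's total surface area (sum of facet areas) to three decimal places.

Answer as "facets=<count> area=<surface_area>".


facets=18 area=735.496

11 of the 14 inputs are extreme points: [1, 2, 4, 5, 6, 7, 8, 9, 11, 12, 13].

Per-facet area ½‖(b−a)×(c−a)‖:
  f1: (p8, p6, p4) → 59.7152
  f2: (p8, p6, p9) → 59.0867
  f3: (p12, p13, p2) → 65.5628
  f4: (p12, p6, p2) → 33.7749
  f5: (p12, p6, p4) → 49.0250
  f6: (p1, p13, p2) → 86.0002
  f7: (p1, p6, p2) → 39.8134
  f8: (p1, p6, p9) → 40.6555
  f9: (p11, p12, p13) → 45.8317
  f10: (p7, p11, p13) → 34.1186
  f11: (p7, p1, p9) → 14.4128
  f12: (p7, p1, p13) → 51.2604
  f13: (p5, p12, p4) → 18.2171
  f14: (p5, p11, p12) → 26.8069
  f15: (p5, p7, p11) → 21.1367
  f16: (p5, p7, p9) → 21.0370
  f17: (p5, p8, p4) → 23.6596
  f18: (p5, p8, p9) → 45.3819
Σ area = 735.496

Euler characteristic 11−27+18 = 2 ✓


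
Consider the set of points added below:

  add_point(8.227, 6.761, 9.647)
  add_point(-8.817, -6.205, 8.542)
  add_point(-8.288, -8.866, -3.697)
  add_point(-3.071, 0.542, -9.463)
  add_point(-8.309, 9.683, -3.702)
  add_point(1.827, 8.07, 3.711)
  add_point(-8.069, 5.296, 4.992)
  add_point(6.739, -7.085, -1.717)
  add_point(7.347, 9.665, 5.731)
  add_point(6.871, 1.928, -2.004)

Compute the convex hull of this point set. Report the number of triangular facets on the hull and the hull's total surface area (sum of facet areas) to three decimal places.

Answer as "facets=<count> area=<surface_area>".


facets=14 area=1088.882

Extreme-point indices: [0, 1, 2, 3, 4, 6, 7, 8, 9] — 9 of 10 on the boundary.

Facet areas (half cross-product norm):
  f1: (p7, p0, p1) → 159.1185
  f2: (p6, p0, p1) → 102.3824
  f3: (p6, p4, p1) → 42.4754
  f4: (p8, p3, p4) → 108.8534
  f5: (p8, p6, p0) → 39.6872
  f6: (p8, p6, p4) → 77.9936
  f7: (p2, p7, p1) → 95.0785
  f8: (p2, p7, p3) → 83.1941
  f9: (p2, p4, p1) → 113.6221
  f10: (p2, p3, p4) → 72.1661
  f11: (p9, p7, p3) → 56.0907
  f12: (p9, p8, p3) → 57.8882
  f13: (p9, p7, p0) → 53.5218
  f14: (p9, p8, p0) → 26.8104
Σ area = 1088.882

Euler: V−E+F = 9−21+14 = 2.


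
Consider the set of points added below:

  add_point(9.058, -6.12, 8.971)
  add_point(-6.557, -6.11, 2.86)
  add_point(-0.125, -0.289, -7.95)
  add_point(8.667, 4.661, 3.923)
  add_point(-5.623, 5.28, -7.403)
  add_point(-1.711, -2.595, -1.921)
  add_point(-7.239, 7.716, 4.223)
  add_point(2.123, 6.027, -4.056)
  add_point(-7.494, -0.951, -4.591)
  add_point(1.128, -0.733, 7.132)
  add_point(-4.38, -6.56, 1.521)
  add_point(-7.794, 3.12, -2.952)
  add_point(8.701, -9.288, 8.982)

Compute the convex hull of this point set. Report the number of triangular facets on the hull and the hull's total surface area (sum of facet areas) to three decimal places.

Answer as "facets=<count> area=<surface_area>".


facets=20 area=822.151

Extreme-point indices: [0, 1, 2, 3, 4, 6, 7, 8, 9, 10, 11, 12] — 12 of 13 on the boundary.

Facet areas (half cross-product norm):
  f1: (p3, p6, p0) → 94.6203
  f2: (p1, p6, p11) → 46.8670
  f3: (p4, p6, p11) → 20.5884
  f4: (p9, p6, p0) → 11.6172
  f5: (p9, p1, p6) → 61.1110
  f6: (p8, p4, p2) → 25.3383
  f7: (p8, p10, p2) → 35.9934
  f8: (p8, p10, p1) → 11.4839
  f9: (p8, p1, p11) → 19.5187
  f10: (p8, p4, p11) → 11.8753
  f11: (p7, p3, p6) → 65.6252
  f12: (p7, p4, p6) → 48.7767
  f13: (p7, p3, p2) → 35.8212
  f14: (p7, p4, p2) → 27.7350
  f15: (p12, p9, p0) → 13.8317
  f16: (p12, p9, p1) → 58.7908
  f17: (p12, p10, p1) → 17.2391
  f18: (p12, p10, p2) → 91.4192
  f19: (p12, p3, p0) → 8.3832
  f20: (p12, p3, p2) → 115.5152
Σ area = 822.151

Euler: V−E+F = 12−30+20 = 2.


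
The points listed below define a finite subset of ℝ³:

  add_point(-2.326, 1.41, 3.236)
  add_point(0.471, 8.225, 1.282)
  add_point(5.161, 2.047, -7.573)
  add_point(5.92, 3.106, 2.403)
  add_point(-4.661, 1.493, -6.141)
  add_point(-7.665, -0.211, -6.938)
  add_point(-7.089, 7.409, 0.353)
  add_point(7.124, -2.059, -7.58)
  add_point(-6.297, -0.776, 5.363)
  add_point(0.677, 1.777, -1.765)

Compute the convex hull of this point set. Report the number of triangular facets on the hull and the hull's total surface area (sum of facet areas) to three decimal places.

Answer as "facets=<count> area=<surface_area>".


8 of the 10 inputs are extreme points: [1, 2, 3, 4, 5, 6, 7, 8].

Facet areas (half cross-product norm):
  f1: (p8, p7, p5) → 92.1715
  f2: (p3, p8, p7) → 73.3693
  f3: (p3, p8, p1) → 44.7506
  f4: (p2, p7, p5) → 28.5840
  f5: (p2, p3, p7) → 22.8469
  f6: (p2, p3, p1) → 37.7057
  f7: (p6, p8, p5) → 49.2420
  f8: (p6, p8, p1) → 36.8288
  f9: (p6, p2, p1) → 43.7023
  f10: (p4, p2, p5) → 9.7803
  f11: (p4, p6, p5) → 15.6536
  f12: (p4, p6, p2) → 42.7702
Σ area = 497.405

Euler characteristic 8−18+12 = 2 ✓

facets=12 area=497.405


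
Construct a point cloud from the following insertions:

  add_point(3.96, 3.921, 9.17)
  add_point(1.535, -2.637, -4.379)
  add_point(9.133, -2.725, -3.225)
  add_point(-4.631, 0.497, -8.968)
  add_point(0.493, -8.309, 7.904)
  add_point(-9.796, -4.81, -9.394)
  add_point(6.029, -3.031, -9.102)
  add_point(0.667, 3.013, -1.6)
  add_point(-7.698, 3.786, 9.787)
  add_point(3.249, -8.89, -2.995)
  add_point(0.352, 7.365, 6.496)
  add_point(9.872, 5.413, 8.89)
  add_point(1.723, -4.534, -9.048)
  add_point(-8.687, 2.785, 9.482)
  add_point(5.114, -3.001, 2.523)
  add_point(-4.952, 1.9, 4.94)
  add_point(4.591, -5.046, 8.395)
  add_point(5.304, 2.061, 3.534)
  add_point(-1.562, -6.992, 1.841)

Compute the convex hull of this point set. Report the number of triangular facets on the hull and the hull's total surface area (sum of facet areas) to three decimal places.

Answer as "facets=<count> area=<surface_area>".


facets=24 area=1068.642

14 of the 19 inputs are extreme points: [0, 2, 3, 4, 5, 6, 7, 8, 9, 10, 11, 12, 13, 16].

Triangle areas on the boundary:
  f1: (p10, p8, p11) → 35.5098
  f2: (p4, p9, p5) → 83.4798
  f3: (p12, p9, p5) → 42.8906
  f4: (p12, p6, p5) → 8.1356
  f5: (p12, p6, p9) → 17.3588
  f6: (p2, p6, p11) → 30.3299
  f7: (p2, p6, p9) → 26.7584
  f8: (p3, p6, p5) → 37.4909
  f9: (p3, p10, p8) → 82.6545
  f10: (p7, p6, p11) → 74.9242
  f11: (p7, p10, p11) → 45.8551
  f12: (p7, p3, p6) → 47.4622
  f13: (p7, p3, p10) → 26.2195
  f14: (p13, p4, p5) → 138.1494
  f15: (p13, p4, p8) → 10.3530
  f16: (p13, p3, p5) → 70.5732
  f17: (p13, p3, p8) → 13.5592
  f18: (p0, p8, p11) → 8.3118
  f19: (p16, p4, p9) → 29.5445
  f20: (p16, p2, p9) → 49.4835
  f21: (p16, p2, p11) → 71.3093
  f22: (p16, p0, p11) → 27.1290
  f23: (p16, p4, p8) → 38.5953
  f24: (p16, p0, p8) → 52.5652
Σ area = 1068.642

Check V−E+F: 14 − 36 + 24 = 2.


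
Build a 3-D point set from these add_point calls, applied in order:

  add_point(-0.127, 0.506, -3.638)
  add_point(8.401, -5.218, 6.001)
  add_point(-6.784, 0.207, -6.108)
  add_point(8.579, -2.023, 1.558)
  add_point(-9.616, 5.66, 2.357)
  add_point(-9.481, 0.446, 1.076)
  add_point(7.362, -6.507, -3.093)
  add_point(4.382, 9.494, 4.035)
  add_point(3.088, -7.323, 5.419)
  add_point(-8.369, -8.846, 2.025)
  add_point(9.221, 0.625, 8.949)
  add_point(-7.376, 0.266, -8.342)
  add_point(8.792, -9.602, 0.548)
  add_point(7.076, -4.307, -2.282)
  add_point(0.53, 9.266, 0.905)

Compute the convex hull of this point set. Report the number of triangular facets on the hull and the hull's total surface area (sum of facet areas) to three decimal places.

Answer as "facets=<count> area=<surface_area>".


facets=22 area=943.840

Points on the hull: [1, 3, 4, 5, 6, 7, 8, 9, 10, 11, 12, 13, 14] (13 of 15).

Per-facet area ½‖(b−a)×(c−a)‖:
  f1: (p7, p10, p4) → 79.3429
  f2: (p9, p10, p4) → 142.2580
  f3: (p6, p9, p12) → 41.6340
  f4: (p6, p9, p11) → 106.4796
  f5: (p8, p9, p10) → 43.3875
  f6: (p8, p9, p12) → 41.4155
  f7: (p5, p11, p4) → 25.0535
  f8: (p5, p9, p4) → 8.7609
  f9: (p5, p9, p11) → 45.3282
  f10: (p14, p7, p4) → 20.3963
  f11: (p14, p11, p4) → 65.5488
  f12: (p3, p12, p10) → 26.8318
  f13: (p3, p6, p12) → 16.2197
  f14: (p3, p7, p10) → 43.5262
  f15: (p1, p12, p10) → 10.3058
  f16: (p1, p8, p10) → 16.5680
  f17: (p1, p8, p12) → 19.4540
  f18: (p13, p6, p11) → 18.7137
  f19: (p13, p14, p11) → 105.3024
  f20: (p13, p14, p7) → 37.7790
  f21: (p13, p3, p7) → 25.5170
  f22: (p13, p3, p6) → 4.0172
Σ area = 943.840

Euler: V−E+F = 13−33+22 = 2.


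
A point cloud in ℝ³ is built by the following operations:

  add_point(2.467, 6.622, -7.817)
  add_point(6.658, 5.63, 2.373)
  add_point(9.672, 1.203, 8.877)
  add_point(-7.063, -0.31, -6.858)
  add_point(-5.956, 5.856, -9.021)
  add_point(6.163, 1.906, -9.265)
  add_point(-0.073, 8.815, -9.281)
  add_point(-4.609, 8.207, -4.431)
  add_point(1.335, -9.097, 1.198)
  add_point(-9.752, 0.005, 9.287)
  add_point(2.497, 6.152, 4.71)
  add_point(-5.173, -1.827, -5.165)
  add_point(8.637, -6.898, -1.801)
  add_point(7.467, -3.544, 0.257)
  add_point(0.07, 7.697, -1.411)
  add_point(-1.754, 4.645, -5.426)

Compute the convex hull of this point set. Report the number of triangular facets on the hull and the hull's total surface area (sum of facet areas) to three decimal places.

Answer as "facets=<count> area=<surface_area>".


Points on the hull: [0, 1, 2, 3, 4, 5, 6, 7, 8, 9, 10, 12, 14] (13 of 16).

Facet areas (half cross-product norm):
  f1: (p8, p2, p9) → 122.0548
  f2: (p3, p8, p9) → 107.2611
  f3: (p10, p2, p9) → 67.1048
  f4: (p12, p8, p2) → 54.9788
  f5: (p12, p3, p8) → 59.0764
  f6: (p4, p3, p9) → 51.1817
  f7: (p7, p10, p9) → 83.3777
  f8: (p7, p4, p9) → 40.7981
  f9: (p7, p4, p6) → 16.1753
  f10: (p1, p10, p2) → 20.2233
  f11: (p14, p7, p6) → 18.3806
  f12: (p14, p7, p10) → 11.0953
  f13: (p14, p1, p6) → 26.5858
  f14: (p14, p1, p10) → 16.1458
  f15: (p5, p12, p3) → 80.3799
  f16: (p5, p12, p2) → 79.1547
  f17: (p5, p1, p2) → 41.6286
  f18: (p5, p4, p6) → 29.5744
  f19: (p5, p4, p3) → 41.9243
  f20: (p0, p1, p6) → 14.7565
  f21: (p0, p5, p6) → 7.0571
  f22: (p0, p5, p1) → 33.9891
Σ area = 1022.904

Euler characteristic 13−33+22 = 2 ✓

facets=22 area=1022.904


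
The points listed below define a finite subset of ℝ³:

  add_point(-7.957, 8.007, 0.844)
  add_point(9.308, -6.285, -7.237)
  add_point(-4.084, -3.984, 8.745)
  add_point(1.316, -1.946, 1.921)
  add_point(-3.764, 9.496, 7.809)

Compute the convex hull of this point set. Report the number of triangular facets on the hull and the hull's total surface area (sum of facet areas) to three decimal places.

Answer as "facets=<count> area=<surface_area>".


facets=4 area=449.664

Points on the hull: [0, 1, 2, 4] (4 of 5).

Triangle areas on the boundary:
  f1: (p2, p1, p0) → 154.2360
  f2: (p4, p1, p0) → 98.4235
  f3: (p4, p2, p0) → 55.3569
  f4: (p4, p2, p1) → 141.6477
Σ area = 449.664

Check V−E+F: 4 − 6 + 4 = 2.


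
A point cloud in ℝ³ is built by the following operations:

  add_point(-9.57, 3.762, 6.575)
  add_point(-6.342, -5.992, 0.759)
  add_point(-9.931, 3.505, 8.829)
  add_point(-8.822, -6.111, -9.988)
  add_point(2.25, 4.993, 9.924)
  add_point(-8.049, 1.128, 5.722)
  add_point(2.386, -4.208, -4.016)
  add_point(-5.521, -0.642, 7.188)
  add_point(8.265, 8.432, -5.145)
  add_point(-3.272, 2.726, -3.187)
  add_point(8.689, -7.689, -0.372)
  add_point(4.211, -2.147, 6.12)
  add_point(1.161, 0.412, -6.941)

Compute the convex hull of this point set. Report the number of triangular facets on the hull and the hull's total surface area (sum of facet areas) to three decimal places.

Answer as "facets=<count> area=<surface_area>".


Points on the hull: [0, 1, 2, 3, 4, 7, 8, 9, 10, 11, 12] (11 of 13).

Triangle areas on the boundary:
  f1: (p4, p8, p2) → 97.3715
  f2: (p4, p8, p10) → 124.7274
  f3: (p1, p3, p2) → 59.6431
  f4: (p1, p3, p10) → 82.7229
  f5: (p0, p8, p2) → 18.4299
  f6: (p0, p3, p2) → 13.5586
  f7: (p12, p8, p10) → 69.8659
  f8: (p12, p3, p10) → 76.2776
  f9: (p12, p3, p8) → 18.1175
  f10: (p11, p4, p10) → 16.6025
  f11: (p11, p1, p10) → 59.8180
  f12: (p9, p3, p8) → 63.3798
  f13: (p9, p0, p8) → 62.6194
  f14: (p9, p0, p3) → 69.7457
  f15: (p7, p1, p2) → 21.9699
  f16: (p7, p11, p1) → 41.4786
  f17: (p7, p4, p2) → 31.1371
  f18: (p7, p11, p4) → 37.5845
Σ area = 965.050

Euler characteristic 11−27+18 = 2 ✓

facets=18 area=965.050


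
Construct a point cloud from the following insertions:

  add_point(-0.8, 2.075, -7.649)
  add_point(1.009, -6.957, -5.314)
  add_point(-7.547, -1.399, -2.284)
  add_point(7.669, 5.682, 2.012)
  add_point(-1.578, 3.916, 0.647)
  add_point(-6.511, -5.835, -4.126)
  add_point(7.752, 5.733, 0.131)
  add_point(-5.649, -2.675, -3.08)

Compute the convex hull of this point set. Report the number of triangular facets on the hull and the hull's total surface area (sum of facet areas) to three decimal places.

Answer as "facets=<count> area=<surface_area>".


Points on the hull: [0, 1, 2, 3, 4, 5, 6] (7 of 8).

Per-facet area ½‖(b−a)×(c−a)‖:
  f1: (p0, p1, p6) → 57.6154
  f2: (p3, p1, p6) → 13.7491
  f3: (p5, p3, p1) → 60.2610
  f4: (p5, p0, p2) → 22.8216
  f5: (p5, p0, p1) → 35.0295
  f6: (p4, p0, p6) → 40.4085
  f7: (p4, p3, p6) → 8.9177
  f8: (p4, p0, p2) → 33.2015
  f9: (p4, p5, p2) → 17.5373
  f10: (p4, p5, p3) → 44.8827
Σ area = 334.424

Check V−E+F: 7 − 15 + 10 = 2.

facets=10 area=334.424


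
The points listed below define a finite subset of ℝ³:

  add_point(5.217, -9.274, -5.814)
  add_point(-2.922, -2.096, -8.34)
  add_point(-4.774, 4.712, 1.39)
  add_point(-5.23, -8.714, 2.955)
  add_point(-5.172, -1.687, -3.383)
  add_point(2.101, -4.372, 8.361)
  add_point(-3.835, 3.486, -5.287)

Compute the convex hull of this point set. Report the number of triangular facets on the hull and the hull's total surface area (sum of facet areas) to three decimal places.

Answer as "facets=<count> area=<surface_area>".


facets=10 area=473.506

Extreme-point indices: [0, 1, 2, 3, 4, 5, 6] — 7 of 7 on the boundary.

Per-facet area ½‖(b−a)×(c−a)‖:
  f1: (p5, p0, p3) → 67.5624
  f2: (p5, p2, p3) → 62.8424
  f3: (p1, p0, p3) → 68.2999
  f4: (p4, p2, p3) → 37.0946
  f5: (p4, p1, p3) → 21.4861
  f6: (p6, p1, p0) → 29.7739
  f7: (p6, p5, p0) → 109.3775
  f8: (p6, p5, p2) → 43.4158
  f9: (p6, p4, p2) → 19.0585
  f10: (p6, p4, p1) → 14.5952
Σ area = 473.506

Euler: V−E+F = 7−15+10 = 2.
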